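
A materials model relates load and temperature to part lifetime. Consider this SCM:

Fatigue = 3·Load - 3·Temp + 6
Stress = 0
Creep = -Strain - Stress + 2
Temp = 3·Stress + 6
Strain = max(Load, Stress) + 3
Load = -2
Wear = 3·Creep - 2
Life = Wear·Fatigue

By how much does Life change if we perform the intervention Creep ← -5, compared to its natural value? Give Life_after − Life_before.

do(Creep=-5) replaces the equation Creep = -Strain - Stress + 2 with the constant Creep = -5.
Temp = 3·Stress + 6  [with Stress=0]  = 6
Wear = 3·Creep - 2  [with Creep=-5]  = -17
Fatigue = 3·Load - 3·Temp + 6  [with Load=-2, Temp=6]  = -18
Life = Wear·Fatigue  [with Wear=-17, Fatigue=-18]  = 306
Without intervention: Strain = max(Load, Stress) + 3  [with Load=-2, Stress=0]  = 3; Temp = 3·Stress + 6  [with Stress=0]  = 6; Creep = -Strain - Stress + 2  [with Strain=3, Stress=0]  = -1; Wear = 3·Creep - 2  [with Creep=-1]  = -5; Fatigue = 3·Load - 3·Temp + 6  [with Load=-2, Temp=6]  = -18; Life = Wear·Fatigue  [with Wear=-5, Fatigue=-18]  = 90.
Change = 306 − 90 = 216.

216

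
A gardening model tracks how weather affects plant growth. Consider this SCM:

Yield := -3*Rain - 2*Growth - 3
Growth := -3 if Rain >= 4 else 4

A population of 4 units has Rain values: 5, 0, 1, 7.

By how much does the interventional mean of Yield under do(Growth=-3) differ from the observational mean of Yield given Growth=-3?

The intervention sets Growth=-3 in all 4 units regardless of Rain. Recomputing Yield per unit gives -12, 3, 0, -18; average -6.75.
E[Yield|Growth=-3] averages over only the 2 units with Growth=-3 (Rain = 5, 7): Yield = -12, -18, mean -15.
Difference = -6.75 − (-15) = 8.25.

8.25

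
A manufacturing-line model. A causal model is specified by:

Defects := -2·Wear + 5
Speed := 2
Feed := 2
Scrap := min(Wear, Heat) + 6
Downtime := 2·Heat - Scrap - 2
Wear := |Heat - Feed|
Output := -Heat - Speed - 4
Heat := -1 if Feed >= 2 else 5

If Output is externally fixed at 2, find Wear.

3

Under do(Output=2), the mechanism Output := -Heat - Speed - 4 is discarded; Output is fixed at 2.
Since Wear is not a descendant of the intervened variable, it is unaffected.
Heat = -1 if Feed >= 2 else 5  [with Feed=2]  = -1
Wear = |Heat - Feed|  [with Heat=-1, Feed=2]  = 3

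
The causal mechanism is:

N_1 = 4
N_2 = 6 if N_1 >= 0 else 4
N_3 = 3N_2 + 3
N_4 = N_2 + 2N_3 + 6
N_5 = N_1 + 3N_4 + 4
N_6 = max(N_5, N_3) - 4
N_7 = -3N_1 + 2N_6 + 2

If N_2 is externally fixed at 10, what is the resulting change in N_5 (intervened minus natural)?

84

do(N_2=10) replaces the equation N_2 = 6 if N_1 >= 0 else 4 with the constant N_2 = 10.
N_3 = 3N_2 + 3  [with N_2=10]  = 33
N_4 = N_2 + 2N_3 + 6  [with N_2=10, N_3=33]  = 82
N_5 = N_1 + 3N_4 + 4  [with N_1=4, N_4=82]  = 254
Without intervention: N_2 = 6 if N_1 >= 0 else 4  [with N_1=4]  = 6; N_3 = 3N_2 + 3  [with N_2=6]  = 21; N_4 = N_2 + 2N_3 + 6  [with N_2=6, N_3=21]  = 54; N_5 = N_1 + 3N_4 + 4  [with N_1=4, N_4=54]  = 170.
Change = 254 − 170 = 84.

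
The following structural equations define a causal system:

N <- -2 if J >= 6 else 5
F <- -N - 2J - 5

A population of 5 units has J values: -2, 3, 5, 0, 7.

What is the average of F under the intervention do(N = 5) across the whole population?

Under do(N=5), N's equation is replaced by N=5 for every unit. Per-unit F: -6, -16, -20, -10, -24. Mean = -15.2.

-15.2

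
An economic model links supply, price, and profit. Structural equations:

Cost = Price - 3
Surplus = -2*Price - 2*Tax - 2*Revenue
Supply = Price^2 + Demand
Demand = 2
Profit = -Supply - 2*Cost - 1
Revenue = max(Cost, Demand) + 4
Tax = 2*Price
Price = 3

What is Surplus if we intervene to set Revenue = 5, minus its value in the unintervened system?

2

do(Revenue=5) replaces the equation Revenue = max(Cost, Demand) + 4 with the constant Revenue = 5.
Tax = 2*Price  [with Price=3]  = 6
Surplus = -2*Price - 2*Tax - 2*Revenue  [with Price=3, Tax=6, Revenue=5]  = -28
Without intervention: Cost = Price - 3  [with Price=3]  = 0; Revenue = max(Cost, Demand) + 4  [with Cost=0, Demand=2]  = 6; Tax = 2*Price  [with Price=3]  = 6; Surplus = -2*Price - 2*Tax - 2*Revenue  [with Price=3, Tax=6, Revenue=6]  = -30.
Change = -28 − (-30) = 2.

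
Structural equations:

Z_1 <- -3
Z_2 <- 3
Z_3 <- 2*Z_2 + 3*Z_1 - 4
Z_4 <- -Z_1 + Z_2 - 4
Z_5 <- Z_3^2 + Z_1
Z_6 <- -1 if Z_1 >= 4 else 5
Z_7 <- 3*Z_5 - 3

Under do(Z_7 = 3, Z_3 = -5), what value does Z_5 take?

Under do(Z_7 = 3, Z_3 = -5), each intervened variable's structural equation is replaced by its fixed value.
Z_5 = Z_3^2 + Z_1  [with Z_3=-5, Z_1=-3]  = 22

22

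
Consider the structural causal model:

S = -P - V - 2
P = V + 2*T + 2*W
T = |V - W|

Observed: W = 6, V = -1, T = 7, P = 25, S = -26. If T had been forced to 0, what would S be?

-12

do(T=0) replaces the equation T = |V - W| with the constant T = 0.
P = V + 2*T + 2*W  [with V=-1, T=0, W=6]  = 11
S = -P - V - 2  [with P=11, V=-1]  = -12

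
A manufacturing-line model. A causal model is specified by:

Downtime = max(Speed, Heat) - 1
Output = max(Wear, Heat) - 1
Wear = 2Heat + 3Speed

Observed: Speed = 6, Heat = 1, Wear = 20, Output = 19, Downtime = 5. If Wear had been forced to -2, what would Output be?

The intervention breaks the incoming arrows to Wear: Wear = 2Heat + 3Speed no longer applies, and Wear = -2.
Output = max(Wear, Heat) - 1  [with Wear=-2, Heat=1]  = 0

0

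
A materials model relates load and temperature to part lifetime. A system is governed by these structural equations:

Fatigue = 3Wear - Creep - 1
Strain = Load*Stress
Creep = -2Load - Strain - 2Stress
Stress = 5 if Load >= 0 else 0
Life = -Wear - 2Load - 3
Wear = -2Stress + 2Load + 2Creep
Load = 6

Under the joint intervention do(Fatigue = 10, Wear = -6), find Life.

Setting Fatigue = 10, Wear = -6 by intervention discards those variables' equations.
Life = -Wear - 2Load - 3  [with Wear=-6, Load=6]  = -9

-9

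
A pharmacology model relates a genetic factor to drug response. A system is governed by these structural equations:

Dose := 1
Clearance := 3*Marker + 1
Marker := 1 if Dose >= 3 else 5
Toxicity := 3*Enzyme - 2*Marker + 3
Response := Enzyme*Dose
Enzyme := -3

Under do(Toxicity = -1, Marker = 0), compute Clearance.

1

The joint intervention fixes Toxicity = -1, Marker = 0, removing each variable's own equation.
Clearance = 3*Marker + 1  [with Marker=0]  = 1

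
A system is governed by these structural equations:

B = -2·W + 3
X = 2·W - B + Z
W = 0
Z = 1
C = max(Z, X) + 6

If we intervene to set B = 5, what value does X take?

-4

The intervention breaks the incoming arrows to B: B = -2·W + 3 no longer applies, and B = 5.
X = 2·W - B + Z  [with W=0, B=5, Z=1]  = -4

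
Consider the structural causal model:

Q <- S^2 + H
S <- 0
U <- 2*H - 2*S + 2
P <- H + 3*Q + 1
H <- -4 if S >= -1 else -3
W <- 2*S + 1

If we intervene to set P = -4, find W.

do(P=-4) replaces the equation P <- H + 3*Q + 1 with the constant P = -4.
Since W is not a descendant of the intervened variable, it is unaffected.
W = 2*S + 1  [with S=0]  = 1

1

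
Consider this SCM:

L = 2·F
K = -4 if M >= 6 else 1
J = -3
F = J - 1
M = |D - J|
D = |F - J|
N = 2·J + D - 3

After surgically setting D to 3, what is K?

The intervention breaks the incoming arrows to D: D = |F - J| no longer applies, and D = 3.
M = |D - J|  [with D=3, J=-3]  = 6
K = -4 if M >= 6 else 1  [with M=6]  = -4

-4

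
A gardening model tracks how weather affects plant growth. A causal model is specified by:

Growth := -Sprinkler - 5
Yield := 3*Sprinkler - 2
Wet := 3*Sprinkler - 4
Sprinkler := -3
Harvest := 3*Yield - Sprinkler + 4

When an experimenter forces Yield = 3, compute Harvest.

Intervening sets Yield = 3 and removes its equation (Yield := 3*Sprinkler - 2).
Harvest = 3*Yield - Sprinkler + 4  [with Yield=3, Sprinkler=-3]  = 16

16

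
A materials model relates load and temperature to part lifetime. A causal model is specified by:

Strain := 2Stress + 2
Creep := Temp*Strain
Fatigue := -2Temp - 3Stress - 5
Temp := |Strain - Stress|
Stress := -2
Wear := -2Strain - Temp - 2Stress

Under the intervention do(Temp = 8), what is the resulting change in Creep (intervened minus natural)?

The intervention breaks the incoming arrows to Temp: Temp := |Strain - Stress| no longer applies, and Temp = 8.
Strain = 2Stress + 2  [with Stress=-2]  = -2
Creep = Temp*Strain  [with Temp=8, Strain=-2]  = -16
Without intervention: Strain = 2Stress + 2  [with Stress=-2]  = -2; Temp = |Strain - Stress|  [with Strain=-2, Stress=-2]  = 0; Creep = Temp*Strain  [with Temp=0, Strain=-2]  = 0.
Change = -16 − 0 = -16.

-16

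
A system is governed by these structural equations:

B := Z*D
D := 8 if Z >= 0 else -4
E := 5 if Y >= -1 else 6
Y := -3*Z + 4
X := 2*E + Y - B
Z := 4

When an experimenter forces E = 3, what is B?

32

do(E=3) replaces the equation E := 5 if Y >= -1 else 6 with the constant E = 3.
B is not downstream of the intervention, so its value is determined by the original equations.
D = 8 if Z >= 0 else -4  [with Z=4]  = 8
B = Z*D  [with Z=4, D=8]  = 32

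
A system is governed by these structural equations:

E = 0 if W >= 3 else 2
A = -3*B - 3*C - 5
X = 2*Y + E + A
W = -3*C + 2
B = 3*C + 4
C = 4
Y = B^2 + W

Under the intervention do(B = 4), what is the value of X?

Under do(B=4), the mechanism B = 3*C + 4 is discarded; B is fixed at 4.
A = -3*B - 3*C - 5  [with B=4, C=4]  = -29
W = -3*C + 2  [with C=4]  = -10
Y = B^2 + W  [with B=4, W=-10]  = 6
E = 0 if W >= 3 else 2  [with W=-10]  = 2
X = 2*Y + E + A  [with Y=6, E=2, A=-29]  = -15

-15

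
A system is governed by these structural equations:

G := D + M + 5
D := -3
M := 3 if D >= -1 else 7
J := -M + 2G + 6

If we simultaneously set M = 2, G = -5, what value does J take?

-6

Setting M = 2, G = -5 by intervention discards those variables' equations.
J = -M + 2G + 6  [with M=2, G=-5]  = -6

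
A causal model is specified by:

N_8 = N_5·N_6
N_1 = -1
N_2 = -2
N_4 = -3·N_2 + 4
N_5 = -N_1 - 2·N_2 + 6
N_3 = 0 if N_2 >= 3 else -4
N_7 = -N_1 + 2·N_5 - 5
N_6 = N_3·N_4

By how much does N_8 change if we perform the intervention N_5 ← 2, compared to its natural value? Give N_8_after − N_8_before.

360

do(N_5=2) replaces the equation N_5 = -N_1 - 2·N_2 + 6 with the constant N_5 = 2.
N_3 = 0 if N_2 >= 3 else -4  [with N_2=-2]  = -4
N_4 = -3·N_2 + 4  [with N_2=-2]  = 10
N_6 = N_3·N_4  [with N_3=-4, N_4=10]  = -40
N_8 = N_5·N_6  [with N_5=2, N_6=-40]  = -80
Without intervention: N_3 = 0 if N_2 >= 3 else -4  [with N_2=-2]  = -4; N_4 = -3·N_2 + 4  [with N_2=-2]  = 10; N_5 = -N_1 - 2·N_2 + 6  [with N_1=-1, N_2=-2]  = 11; N_6 = N_3·N_4  [with N_3=-4, N_4=10]  = -40; N_8 = N_5·N_6  [with N_5=11, N_6=-40]  = -440.
Change = -80 − (-440) = 360.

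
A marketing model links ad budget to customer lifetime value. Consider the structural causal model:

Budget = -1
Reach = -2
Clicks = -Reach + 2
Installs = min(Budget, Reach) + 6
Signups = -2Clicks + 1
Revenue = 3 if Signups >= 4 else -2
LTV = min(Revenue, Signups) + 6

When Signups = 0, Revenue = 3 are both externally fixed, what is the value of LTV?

Under do(Signups = 0, Revenue = 3), each intervened variable's structural equation is replaced by its fixed value.
LTV = min(Revenue, Signups) + 6  [with Revenue=3, Signups=0]  = 6

6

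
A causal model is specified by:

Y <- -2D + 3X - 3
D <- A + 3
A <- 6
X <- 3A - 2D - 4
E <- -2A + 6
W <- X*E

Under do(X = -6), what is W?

36

do(X=-6) replaces the equation X <- 3A - 2D - 4 with the constant X = -6.
E = -2A + 6  [with A=6]  = -6
W = X*E  [with X=-6, E=-6]  = 36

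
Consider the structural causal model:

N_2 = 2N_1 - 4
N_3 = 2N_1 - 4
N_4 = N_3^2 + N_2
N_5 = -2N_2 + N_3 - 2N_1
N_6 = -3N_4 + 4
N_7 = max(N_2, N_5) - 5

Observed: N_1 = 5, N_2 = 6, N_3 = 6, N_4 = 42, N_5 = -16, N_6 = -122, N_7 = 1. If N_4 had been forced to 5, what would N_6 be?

-11

Under do(N_4=5), the mechanism N_4 = N_3^2 + N_2 is discarded; N_4 is fixed at 5.
N_6 = -3N_4 + 4  [with N_4=5]  = -11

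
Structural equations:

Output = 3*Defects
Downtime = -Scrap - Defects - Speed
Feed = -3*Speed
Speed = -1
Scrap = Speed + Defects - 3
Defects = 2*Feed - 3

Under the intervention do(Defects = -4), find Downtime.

The intervention breaks the incoming arrows to Defects: Defects = 2*Feed - 3 no longer applies, and Defects = -4.
Scrap = Speed + Defects - 3  [with Speed=-1, Defects=-4]  = -8
Downtime = -Scrap - Defects - Speed  [with Scrap=-8, Defects=-4, Speed=-1]  = 13

13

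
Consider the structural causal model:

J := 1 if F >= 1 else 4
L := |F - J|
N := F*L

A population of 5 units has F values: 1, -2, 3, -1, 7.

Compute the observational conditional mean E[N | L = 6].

15

Conditioning on L=6 selects the 2 unit(s) with F ∈ {-2, 7}. Their N values: -12, 42. Mean = 15.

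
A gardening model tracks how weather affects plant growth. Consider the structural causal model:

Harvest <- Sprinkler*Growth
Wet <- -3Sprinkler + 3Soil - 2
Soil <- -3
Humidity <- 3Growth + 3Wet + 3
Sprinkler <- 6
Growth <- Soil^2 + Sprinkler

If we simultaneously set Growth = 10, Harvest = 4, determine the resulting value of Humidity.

-54

Setting Growth = 10, Harvest = 4 by intervention discards those variables' equations.
Wet = -3Sprinkler + 3Soil - 2  [with Sprinkler=6, Soil=-3]  = -29
Humidity = 3Growth + 3Wet + 3  [with Growth=10, Wet=-29]  = -54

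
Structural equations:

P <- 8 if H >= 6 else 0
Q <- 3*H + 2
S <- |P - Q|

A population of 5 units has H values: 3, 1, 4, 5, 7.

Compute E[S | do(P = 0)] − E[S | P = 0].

Under do(P=0), P's equation is replaced by P=0 for every unit. Per-unit S: 11, 5, 14, 17, 23. Mean = 14.
Conditioning on P=0 selects the 4 unit(s) with H ∈ {3, 1, 4, 5}. Their S values: 11, 5, 14, 17. Mean = 11.75.
Difference = 14 − 11.75 = 2.25.

2.25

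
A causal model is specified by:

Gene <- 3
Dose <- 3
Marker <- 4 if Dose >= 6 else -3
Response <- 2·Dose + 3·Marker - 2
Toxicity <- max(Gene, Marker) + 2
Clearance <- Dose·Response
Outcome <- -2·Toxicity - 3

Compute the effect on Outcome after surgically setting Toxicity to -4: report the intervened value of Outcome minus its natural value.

Under do(Toxicity=-4), the mechanism Toxicity <- max(Gene, Marker) + 2 is discarded; Toxicity is fixed at -4.
Outcome = -2·Toxicity - 3  [with Toxicity=-4]  = 5
Without intervention: Marker = 4 if Dose >= 6 else -3  [with Dose=3]  = -3; Toxicity = max(Gene, Marker) + 2  [with Gene=3, Marker=-3]  = 5; Outcome = -2·Toxicity - 3  [with Toxicity=5]  = -13.
Change = 5 − (-13) = 18.

18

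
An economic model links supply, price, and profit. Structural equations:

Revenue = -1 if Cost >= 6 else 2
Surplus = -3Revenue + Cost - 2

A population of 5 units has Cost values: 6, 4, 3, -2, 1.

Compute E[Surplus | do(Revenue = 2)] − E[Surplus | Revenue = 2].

0.9

The intervention sets Revenue=2 in all 5 units regardless of Cost. Recomputing Surplus per unit gives -2, -4, -5, -10, -7; average -5.6.
Conditioning on Revenue=2 selects the 4 unit(s) with Cost ∈ {4, 3, -2, 1}. Their Surplus values: -4, -5, -10, -7. Mean = -6.5.
Difference = -5.6 − (-6.5) = 0.9.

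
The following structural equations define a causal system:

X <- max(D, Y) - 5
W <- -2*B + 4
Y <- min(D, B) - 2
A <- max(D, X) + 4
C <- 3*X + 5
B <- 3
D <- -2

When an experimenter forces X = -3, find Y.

Under do(X=-3), the mechanism X <- max(D, Y) - 5 is discarded; X is fixed at -3.
Since Y is not a descendant of the intervened variable, it is unaffected.
Y = min(D, B) - 2  [with D=-2, B=3]  = -4

-4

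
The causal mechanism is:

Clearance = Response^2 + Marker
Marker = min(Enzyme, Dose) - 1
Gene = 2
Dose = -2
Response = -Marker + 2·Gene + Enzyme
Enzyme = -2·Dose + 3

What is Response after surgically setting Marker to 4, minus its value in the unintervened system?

-7

Intervening sets Marker = 4 and removes its equation (Marker = min(Enzyme, Dose) - 1).
Enzyme = -2·Dose + 3  [with Dose=-2]  = 7
Response = -Marker + 2·Gene + Enzyme  [with Marker=4, Gene=2, Enzyme=7]  = 7
Without intervention: Enzyme = -2·Dose + 3  [with Dose=-2]  = 7; Marker = min(Enzyme, Dose) - 1  [with Enzyme=7, Dose=-2]  = -3; Response = -Marker + 2·Gene + Enzyme  [with Marker=-3, Gene=2, Enzyme=7]  = 14.
Change = 7 − 14 = -7.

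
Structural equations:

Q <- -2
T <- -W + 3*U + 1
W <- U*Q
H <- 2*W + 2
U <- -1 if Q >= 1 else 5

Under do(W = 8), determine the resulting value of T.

The intervention breaks the incoming arrows to W: W <- U*Q no longer applies, and W = 8.
U = -1 if Q >= 1 else 5  [with Q=-2]  = 5
T = -W + 3*U + 1  [with W=8, U=5]  = 8

8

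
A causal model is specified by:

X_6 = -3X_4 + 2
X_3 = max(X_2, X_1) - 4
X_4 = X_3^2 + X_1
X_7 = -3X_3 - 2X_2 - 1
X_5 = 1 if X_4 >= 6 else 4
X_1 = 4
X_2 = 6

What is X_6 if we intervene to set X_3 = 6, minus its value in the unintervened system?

-96

The intervention breaks the incoming arrows to X_3: X_3 = max(X_2, X_1) - 4 no longer applies, and X_3 = 6.
X_4 = X_3^2 + X_1  [with X_3=6, X_1=4]  = 40
X_6 = -3X_4 + 2  [with X_4=40]  = -118
Without intervention: X_3 = max(X_2, X_1) - 4  [with X_2=6, X_1=4]  = 2; X_4 = X_3^2 + X_1  [with X_3=2, X_1=4]  = 8; X_6 = -3X_4 + 2  [with X_4=8]  = -22.
Change = -118 − (-22) = -96.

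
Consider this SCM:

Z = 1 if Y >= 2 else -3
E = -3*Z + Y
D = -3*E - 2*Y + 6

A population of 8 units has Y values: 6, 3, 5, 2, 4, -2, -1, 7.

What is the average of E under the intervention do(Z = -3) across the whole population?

The intervention sets Z=-3 in all 8 units regardless of Y. Recomputing E per unit gives 15, 12, 14, 11, 13, 7, 8, 16; average 12.

12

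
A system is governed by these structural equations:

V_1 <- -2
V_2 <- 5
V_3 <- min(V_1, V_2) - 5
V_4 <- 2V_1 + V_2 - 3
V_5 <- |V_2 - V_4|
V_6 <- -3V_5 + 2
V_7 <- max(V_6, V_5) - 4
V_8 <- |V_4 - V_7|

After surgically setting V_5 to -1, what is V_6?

The intervention breaks the incoming arrows to V_5: V_5 <- |V_2 - V_4| no longer applies, and V_5 = -1.
V_6 = -3V_5 + 2  [with V_5=-1]  = 5

5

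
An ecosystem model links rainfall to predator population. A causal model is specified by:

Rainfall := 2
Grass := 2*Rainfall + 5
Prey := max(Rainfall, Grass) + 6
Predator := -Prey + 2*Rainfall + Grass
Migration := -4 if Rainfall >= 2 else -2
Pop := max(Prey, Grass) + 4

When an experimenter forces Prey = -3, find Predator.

The intervention breaks the incoming arrows to Prey: Prey := max(Rainfall, Grass) + 6 no longer applies, and Prey = -3.
Grass = 2*Rainfall + 5  [with Rainfall=2]  = 9
Predator = -Prey + 2*Rainfall + Grass  [with Prey=-3, Rainfall=2, Grass=9]  = 16

16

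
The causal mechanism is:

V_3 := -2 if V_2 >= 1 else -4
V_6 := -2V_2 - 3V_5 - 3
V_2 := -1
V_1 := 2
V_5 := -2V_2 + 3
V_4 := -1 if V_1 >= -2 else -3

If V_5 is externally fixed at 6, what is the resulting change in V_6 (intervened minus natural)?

-3

The intervention breaks the incoming arrows to V_5: V_5 := -2V_2 + 3 no longer applies, and V_5 = 6.
V_6 = -2V_2 - 3V_5 - 3  [with V_2=-1, V_5=6]  = -19
Without intervention: V_5 = -2V_2 + 3  [with V_2=-1]  = 5; V_6 = -2V_2 - 3V_5 - 3  [with V_2=-1, V_5=5]  = -16.
Change = -19 − (-16) = -3.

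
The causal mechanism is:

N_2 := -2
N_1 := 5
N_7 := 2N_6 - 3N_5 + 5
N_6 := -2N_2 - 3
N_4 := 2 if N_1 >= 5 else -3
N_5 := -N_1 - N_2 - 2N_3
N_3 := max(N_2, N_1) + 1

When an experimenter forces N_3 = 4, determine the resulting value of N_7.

40

The intervention breaks the incoming arrows to N_3: N_3 := max(N_2, N_1) + 1 no longer applies, and N_3 = 4.
N_5 = -N_1 - N_2 - 2N_3  [with N_1=5, N_2=-2, N_3=4]  = -11
N_6 = -2N_2 - 3  [with N_2=-2]  = 1
N_7 = 2N_6 - 3N_5 + 5  [with N_6=1, N_5=-11]  = 40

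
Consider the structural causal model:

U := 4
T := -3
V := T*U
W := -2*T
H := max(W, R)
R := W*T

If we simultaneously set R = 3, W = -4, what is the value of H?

Setting R = 3, W = -4 by intervention discards those variables' equations.
H = max(W, R)  [with W=-4, R=3]  = 3

3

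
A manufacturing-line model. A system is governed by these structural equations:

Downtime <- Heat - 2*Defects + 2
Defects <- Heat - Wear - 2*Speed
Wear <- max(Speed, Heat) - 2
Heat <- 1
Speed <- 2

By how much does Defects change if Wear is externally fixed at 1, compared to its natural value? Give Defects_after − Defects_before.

The intervention breaks the incoming arrows to Wear: Wear <- max(Speed, Heat) - 2 no longer applies, and Wear = 1.
Defects = Heat - Wear - 2*Speed  [with Heat=1, Wear=1, Speed=2]  = -4
Without intervention: Wear = max(Speed, Heat) - 2  [with Speed=2, Heat=1]  = 0; Defects = Heat - Wear - 2*Speed  [with Heat=1, Wear=0, Speed=2]  = -3.
Change = -4 − (-3) = -1.

-1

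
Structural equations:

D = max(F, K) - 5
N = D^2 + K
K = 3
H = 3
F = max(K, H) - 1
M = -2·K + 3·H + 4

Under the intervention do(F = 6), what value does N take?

The intervention breaks the incoming arrows to F: F = max(K, H) - 1 no longer applies, and F = 6.
D = max(F, K) - 5  [with F=6, K=3]  = 1
N = D^2 + K  [with D=1, K=3]  = 4

4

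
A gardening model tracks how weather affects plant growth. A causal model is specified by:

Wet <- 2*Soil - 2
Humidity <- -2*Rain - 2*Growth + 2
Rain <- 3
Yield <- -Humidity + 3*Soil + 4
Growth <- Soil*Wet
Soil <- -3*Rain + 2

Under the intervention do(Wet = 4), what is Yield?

The intervention breaks the incoming arrows to Wet: Wet <- 2*Soil - 2 no longer applies, and Wet = 4.
Soil = -3*Rain + 2  [with Rain=3]  = -7
Growth = Soil*Wet  [with Soil=-7, Wet=4]  = -28
Humidity = -2*Rain - 2*Growth + 2  [with Rain=3, Growth=-28]  = 52
Yield = -Humidity + 3*Soil + 4  [with Humidity=52, Soil=-7]  = -69

-69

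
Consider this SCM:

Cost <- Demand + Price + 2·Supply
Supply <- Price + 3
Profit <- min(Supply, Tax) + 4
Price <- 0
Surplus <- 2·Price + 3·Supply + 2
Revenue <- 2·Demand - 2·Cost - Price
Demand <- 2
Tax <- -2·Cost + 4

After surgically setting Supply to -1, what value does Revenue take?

do(Supply=-1) replaces the equation Supply <- Price + 3 with the constant Supply = -1.
Cost = Demand + Price + 2·Supply  [with Demand=2, Price=0, Supply=-1]  = 0
Revenue = 2·Demand - 2·Cost - Price  [with Demand=2, Cost=0, Price=0]  = 4

4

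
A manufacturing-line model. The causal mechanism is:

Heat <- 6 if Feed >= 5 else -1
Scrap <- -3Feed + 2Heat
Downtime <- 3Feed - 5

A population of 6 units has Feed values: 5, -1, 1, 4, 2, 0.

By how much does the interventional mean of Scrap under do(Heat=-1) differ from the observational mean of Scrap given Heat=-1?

-1.9

do(Heat=-1) breaks Heat's dependence on Feed. With Heat=-1 fixed, Scrap across the units is -17, 1, -5, -14, -8, -2, mean -7.5.
Conditioning on Heat=-1 selects the 5 unit(s) with Feed ∈ {-1, 1, 4, 2, 0}. Their Scrap values: 1, -5, -14, -8, -2. Mean = -5.6.
Difference = -7.5 − (-5.6) = -1.9.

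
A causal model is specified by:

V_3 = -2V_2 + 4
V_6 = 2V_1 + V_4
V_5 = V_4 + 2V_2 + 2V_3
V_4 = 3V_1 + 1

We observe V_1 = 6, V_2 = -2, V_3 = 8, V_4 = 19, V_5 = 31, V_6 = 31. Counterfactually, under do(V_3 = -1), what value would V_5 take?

do(V_3=-1) replaces the equation V_3 = -2V_2 + 4 with the constant V_3 = -1.
V_4 = 3V_1 + 1  [with V_1=6]  = 19
V_5 = V_4 + 2V_2 + 2V_3  [with V_4=19, V_2=-2, V_3=-1]  = 13

13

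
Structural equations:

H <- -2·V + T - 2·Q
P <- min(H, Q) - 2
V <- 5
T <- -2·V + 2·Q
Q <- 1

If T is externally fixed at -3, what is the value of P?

-17

do(T=-3) replaces the equation T <- -2·V + 2·Q with the constant T = -3.
H = -2·V + T - 2·Q  [with V=5, T=-3, Q=1]  = -15
P = min(H, Q) - 2  [with H=-15, Q=1]  = -17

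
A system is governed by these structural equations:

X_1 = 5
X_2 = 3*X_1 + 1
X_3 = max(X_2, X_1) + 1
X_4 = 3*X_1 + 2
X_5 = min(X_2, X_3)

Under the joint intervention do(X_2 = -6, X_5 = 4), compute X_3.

Under do(X_2 = -6, X_5 = 4), each intervened variable's structural equation is replaced by its fixed value.
X_3 = max(X_2, X_1) + 1  [with X_2=-6, X_1=5]  = 6

6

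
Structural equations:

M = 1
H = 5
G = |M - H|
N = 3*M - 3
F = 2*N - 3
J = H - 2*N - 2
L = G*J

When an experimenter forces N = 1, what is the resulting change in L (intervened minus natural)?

-8

The intervention breaks the incoming arrows to N: N = 3*M - 3 no longer applies, and N = 1.
G = |M - H|  [with M=1, H=5]  = 4
J = H - 2*N - 2  [with H=5, N=1]  = 1
L = G*J  [with G=4, J=1]  = 4
Without intervention: G = |M - H|  [with M=1, H=5]  = 4; N = 3*M - 3  [with M=1]  = 0; J = H - 2*N - 2  [with H=5, N=0]  = 3; L = G*J  [with G=4, J=3]  = 12.
Change = 4 − 12 = -8.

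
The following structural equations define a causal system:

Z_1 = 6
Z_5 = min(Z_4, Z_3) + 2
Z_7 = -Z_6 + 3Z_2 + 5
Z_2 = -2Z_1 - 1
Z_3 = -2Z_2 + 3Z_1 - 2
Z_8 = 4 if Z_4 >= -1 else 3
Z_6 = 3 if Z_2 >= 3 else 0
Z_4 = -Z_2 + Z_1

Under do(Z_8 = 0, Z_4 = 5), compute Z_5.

Setting Z_8 = 0, Z_4 = 5 by intervention discards those variables' equations.
Z_2 = -2Z_1 - 1  [with Z_1=6]  = -13
Z_3 = -2Z_2 + 3Z_1 - 2  [with Z_2=-13, Z_1=6]  = 42
Z_5 = min(Z_4, Z_3) + 2  [with Z_4=5, Z_3=42]  = 7

7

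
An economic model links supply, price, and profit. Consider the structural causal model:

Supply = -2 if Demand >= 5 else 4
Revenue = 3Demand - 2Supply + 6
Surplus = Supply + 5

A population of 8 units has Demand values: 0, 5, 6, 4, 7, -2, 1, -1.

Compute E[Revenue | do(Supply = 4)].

5.5

do(Supply=4) breaks Supply's dependence on Demand. With Supply=4 fixed, Revenue across the units is -2, 13, 16, 10, 19, -8, 1, -5, mean 5.5.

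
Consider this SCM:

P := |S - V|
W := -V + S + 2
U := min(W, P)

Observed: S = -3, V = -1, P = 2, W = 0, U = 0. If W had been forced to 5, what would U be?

Intervening sets W = 5 and removes its equation (W := -V + S + 2).
P = |S - V|  [with S=-3, V=-1]  = 2
U = min(W, P)  [with W=5, P=2]  = 2

2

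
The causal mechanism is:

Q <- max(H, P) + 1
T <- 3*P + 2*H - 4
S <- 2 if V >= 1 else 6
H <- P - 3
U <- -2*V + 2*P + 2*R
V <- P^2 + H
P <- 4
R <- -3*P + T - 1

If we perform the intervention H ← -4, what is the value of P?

Under do(H=-4), the mechanism H <- P - 3 is discarded; H is fixed at -4.
P is not downstream of the intervention, so its value is determined by the original equations.

4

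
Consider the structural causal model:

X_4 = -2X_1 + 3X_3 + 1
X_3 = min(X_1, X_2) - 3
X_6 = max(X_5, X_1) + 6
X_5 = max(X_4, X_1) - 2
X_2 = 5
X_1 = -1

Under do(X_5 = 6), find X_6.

The intervention breaks the incoming arrows to X_5: X_5 = max(X_4, X_1) - 2 no longer applies, and X_5 = 6.
X_6 = max(X_5, X_1) + 6  [with X_5=6, X_1=-1]  = 12

12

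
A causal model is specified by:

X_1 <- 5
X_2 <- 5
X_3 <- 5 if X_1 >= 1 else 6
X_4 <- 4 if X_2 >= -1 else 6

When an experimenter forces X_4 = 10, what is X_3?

5

Under do(X_4=10), the mechanism X_4 <- 4 if X_2 >= -1 else 6 is discarded; X_4 is fixed at 10.
Since X_3 is not a descendant of the intervened variable, it is unaffected.
X_3 = 5 if X_1 >= 1 else 6  [with X_1=5]  = 5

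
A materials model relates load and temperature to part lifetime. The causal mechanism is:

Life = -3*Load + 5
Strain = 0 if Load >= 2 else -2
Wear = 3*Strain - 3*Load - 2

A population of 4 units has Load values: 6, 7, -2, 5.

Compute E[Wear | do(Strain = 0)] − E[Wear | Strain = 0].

6

Every unit gets Strain=0 under the intervention. Wear values become -20, -23, 4, -17; E[Wear|do(Strain=0)] = -14.
E[Wear|Strain=0] averages over only the 3 units with Strain=0 (Load = 6, 7, 5): Wear = -20, -23, -17, mean -20.
Difference = -14 − (-20) = 6.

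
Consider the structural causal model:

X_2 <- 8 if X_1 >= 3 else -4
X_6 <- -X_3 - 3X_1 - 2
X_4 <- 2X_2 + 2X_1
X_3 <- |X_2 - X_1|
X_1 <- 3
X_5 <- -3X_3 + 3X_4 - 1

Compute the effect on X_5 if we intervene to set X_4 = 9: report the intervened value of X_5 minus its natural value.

-39

Intervening sets X_4 = 9 and removes its equation (X_4 <- 2X_2 + 2X_1).
X_2 = 8 if X_1 >= 3 else -4  [with X_1=3]  = 8
X_3 = |X_2 - X_1|  [with X_2=8, X_1=3]  = 5
X_5 = -3X_3 + 3X_4 - 1  [with X_3=5, X_4=9]  = 11
Without intervention: X_2 = 8 if X_1 >= 3 else -4  [with X_1=3]  = 8; X_3 = |X_2 - X_1|  [with X_2=8, X_1=3]  = 5; X_4 = 2X_2 + 2X_1  [with X_2=8, X_1=3]  = 22; X_5 = -3X_3 + 3X_4 - 1  [with X_3=5, X_4=22]  = 50.
Change = 11 − 50 = -39.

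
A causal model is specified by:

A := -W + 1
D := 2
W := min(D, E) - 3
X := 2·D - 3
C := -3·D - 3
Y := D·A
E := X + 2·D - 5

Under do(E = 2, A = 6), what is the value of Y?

12

Under do(E = 2, A = 6), each intervened variable's structural equation is replaced by its fixed value.
Y = D·A  [with D=2, A=6]  = 12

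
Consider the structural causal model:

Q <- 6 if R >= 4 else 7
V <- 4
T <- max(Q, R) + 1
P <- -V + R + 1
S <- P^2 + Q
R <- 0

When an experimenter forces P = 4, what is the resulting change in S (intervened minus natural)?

The intervention breaks the incoming arrows to P: P <- -V + R + 1 no longer applies, and P = 4.
Q = 6 if R >= 4 else 7  [with R=0]  = 7
S = P^2 + Q  [with P=4, Q=7]  = 23
Without intervention: P = -V + R + 1  [with V=4, R=0]  = -3; Q = 6 if R >= 4 else 7  [with R=0]  = 7; S = P^2 + Q  [with P=-3, Q=7]  = 16.
Change = 23 − 16 = 7.

7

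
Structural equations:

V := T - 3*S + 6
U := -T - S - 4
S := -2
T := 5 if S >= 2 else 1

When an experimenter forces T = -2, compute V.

10

The intervention breaks the incoming arrows to T: T := 5 if S >= 2 else 1 no longer applies, and T = -2.
V = T - 3*S + 6  [with T=-2, S=-2]  = 10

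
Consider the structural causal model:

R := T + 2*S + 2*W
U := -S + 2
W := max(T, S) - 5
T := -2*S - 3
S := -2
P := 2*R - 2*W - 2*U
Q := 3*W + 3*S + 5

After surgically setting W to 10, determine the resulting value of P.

6

The intervention breaks the incoming arrows to W: W := max(T, S) - 5 no longer applies, and W = 10.
T = -2*S - 3  [with S=-2]  = 1
R = T + 2*S + 2*W  [with T=1, S=-2, W=10]  = 17
U = -S + 2  [with S=-2]  = 4
P = 2*R - 2*W - 2*U  [with R=17, W=10, U=4]  = 6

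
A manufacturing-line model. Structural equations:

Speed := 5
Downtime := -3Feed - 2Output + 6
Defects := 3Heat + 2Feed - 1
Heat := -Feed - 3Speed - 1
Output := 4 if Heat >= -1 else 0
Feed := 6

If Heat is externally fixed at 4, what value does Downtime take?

The intervention breaks the incoming arrows to Heat: Heat := -Feed - 3Speed - 1 no longer applies, and Heat = 4.
Output = 4 if Heat >= -1 else 0  [with Heat=4]  = 4
Downtime = -3Feed - 2Output + 6  [with Feed=6, Output=4]  = -20

-20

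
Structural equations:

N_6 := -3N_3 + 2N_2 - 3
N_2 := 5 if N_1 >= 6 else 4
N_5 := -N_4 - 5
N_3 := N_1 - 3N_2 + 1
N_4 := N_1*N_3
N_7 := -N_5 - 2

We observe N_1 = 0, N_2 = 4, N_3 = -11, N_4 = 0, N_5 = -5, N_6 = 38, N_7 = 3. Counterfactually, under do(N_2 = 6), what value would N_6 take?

60

Under do(N_2=6), the mechanism N_2 := 5 if N_1 >= 6 else 4 is discarded; N_2 is fixed at 6.
N_3 = N_1 - 3N_2 + 1  [with N_1=0, N_2=6]  = -17
N_6 = -3N_3 + 2N_2 - 3  [with N_3=-17, N_2=6]  = 60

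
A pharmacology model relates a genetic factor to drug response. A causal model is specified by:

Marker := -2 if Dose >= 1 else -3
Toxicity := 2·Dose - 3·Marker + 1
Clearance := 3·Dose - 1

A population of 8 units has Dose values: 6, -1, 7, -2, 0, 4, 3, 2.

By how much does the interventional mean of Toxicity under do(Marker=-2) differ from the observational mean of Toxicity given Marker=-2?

-4.05

The intervention sets Marker=-2 in all 8 units regardless of Dose. Recomputing Toxicity per unit gives 19, 5, 21, 3, 7, 15, 13, 11; average 11.75.
Observing Marker=-2 restricts to units where Marker's equation naturally yields -2: Dose ∈ {6, 7, 4, 3, 2}. In that subpopulation Toxicity = 19, 21, 15, 13, 11, mean 15.8.
Difference = 11.75 − 15.8 = -4.05.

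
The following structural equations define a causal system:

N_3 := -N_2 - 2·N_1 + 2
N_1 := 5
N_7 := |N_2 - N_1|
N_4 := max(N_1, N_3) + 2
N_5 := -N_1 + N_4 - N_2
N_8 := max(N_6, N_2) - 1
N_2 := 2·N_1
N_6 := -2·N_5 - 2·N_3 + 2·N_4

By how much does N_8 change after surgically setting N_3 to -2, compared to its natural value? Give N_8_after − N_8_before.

The intervention breaks the incoming arrows to N_3: N_3 := -N_2 - 2·N_1 + 2 no longer applies, and N_3 = -2.
N_2 = 2·N_1  [with N_1=5]  = 10
N_4 = max(N_1, N_3) + 2  [with N_1=5, N_3=-2]  = 7
N_5 = -N_1 + N_4 - N_2  [with N_1=5, N_4=7, N_2=10]  = -8
N_6 = -2·N_5 - 2·N_3 + 2·N_4  [with N_5=-8, N_3=-2, N_4=7]  = 34
N_8 = max(N_6, N_2) - 1  [with N_6=34, N_2=10]  = 33
Without intervention: N_2 = 2·N_1  [with N_1=5]  = 10; N_3 = -N_2 - 2·N_1 + 2  [with N_2=10, N_1=5]  = -18; N_4 = max(N_1, N_3) + 2  [with N_1=5, N_3=-18]  = 7; N_5 = -N_1 + N_4 - N_2  [with N_1=5, N_4=7, N_2=10]  = -8; N_6 = -2·N_5 - 2·N_3 + 2·N_4  [with N_5=-8, N_3=-18, N_4=7]  = 66; N_8 = max(N_6, N_2) - 1  [with N_6=66, N_2=10]  = 65.
Change = 33 − 65 = -32.

-32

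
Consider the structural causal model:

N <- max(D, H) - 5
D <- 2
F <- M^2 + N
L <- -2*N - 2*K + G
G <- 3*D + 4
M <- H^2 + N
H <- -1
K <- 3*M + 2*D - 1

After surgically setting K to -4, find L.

Intervening sets K = -4 and removes its equation (K <- 3*M + 2*D - 1).
N = max(D, H) - 5  [with D=2, H=-1]  = -3
G = 3*D + 4  [with D=2]  = 10
L = -2*N - 2*K + G  [with N=-3, K=-4, G=10]  = 24

24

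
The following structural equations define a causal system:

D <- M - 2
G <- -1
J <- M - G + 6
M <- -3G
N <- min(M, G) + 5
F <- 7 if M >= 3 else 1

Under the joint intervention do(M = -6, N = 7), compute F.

1

Under do(M = -6, N = 7), each intervened variable's structural equation is replaced by its fixed value.
F = 7 if M >= 3 else 1  [with M=-6]  = 1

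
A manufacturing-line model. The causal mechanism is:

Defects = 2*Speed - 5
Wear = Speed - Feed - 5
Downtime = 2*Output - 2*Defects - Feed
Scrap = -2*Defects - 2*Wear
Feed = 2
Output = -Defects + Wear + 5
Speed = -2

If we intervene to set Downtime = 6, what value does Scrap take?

The intervention breaks the incoming arrows to Downtime: Downtime = 2*Output - 2*Defects - Feed no longer applies, and Downtime = 6.
Scrap is not downstream of the intervention, so its value is determined by the original equations.
Wear = Speed - Feed - 5  [with Speed=-2, Feed=2]  = -9
Defects = 2*Speed - 5  [with Speed=-2]  = -9
Scrap = -2*Defects - 2*Wear  [with Defects=-9, Wear=-9]  = 36

36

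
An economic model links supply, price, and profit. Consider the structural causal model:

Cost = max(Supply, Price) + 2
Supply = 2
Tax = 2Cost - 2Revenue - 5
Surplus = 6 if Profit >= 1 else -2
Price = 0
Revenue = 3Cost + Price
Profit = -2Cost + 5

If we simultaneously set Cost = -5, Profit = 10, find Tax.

15

The joint intervention fixes Cost = -5, Profit = 10, removing each variable's own equation.
Revenue = 3Cost + Price  [with Cost=-5, Price=0]  = -15
Tax = 2Cost - 2Revenue - 5  [with Cost=-5, Revenue=-15]  = 15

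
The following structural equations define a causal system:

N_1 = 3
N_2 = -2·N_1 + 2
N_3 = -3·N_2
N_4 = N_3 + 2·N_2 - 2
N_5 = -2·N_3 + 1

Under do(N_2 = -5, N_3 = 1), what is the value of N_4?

-11

Setting N_2 = -5, N_3 = 1 by intervention discards those variables' equations.
N_4 = N_3 + 2·N_2 - 2  [with N_3=1, N_2=-5]  = -11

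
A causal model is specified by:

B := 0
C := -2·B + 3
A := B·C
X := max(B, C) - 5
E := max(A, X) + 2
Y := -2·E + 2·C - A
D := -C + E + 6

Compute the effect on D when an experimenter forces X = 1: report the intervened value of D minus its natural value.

1

The intervention breaks the incoming arrows to X: X := max(B, C) - 5 no longer applies, and X = 1.
C = -2·B + 3  [with B=0]  = 3
A = B·C  [with B=0, C=3]  = 0
E = max(A, X) + 2  [with A=0, X=1]  = 3
D = -C + E + 6  [with C=3, E=3]  = 6
Without intervention: C = -2·B + 3  [with B=0]  = 3; A = B·C  [with B=0, C=3]  = 0; X = max(B, C) - 5  [with B=0, C=3]  = -2; E = max(A, X) + 2  [with A=0, X=-2]  = 2; D = -C + E + 6  [with C=3, E=2]  = 5.
Change = 6 − 5 = 1.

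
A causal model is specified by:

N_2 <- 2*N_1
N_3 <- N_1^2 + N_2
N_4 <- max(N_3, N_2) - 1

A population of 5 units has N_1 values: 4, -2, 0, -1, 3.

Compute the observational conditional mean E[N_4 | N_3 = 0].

-1

Observing N_3=0 restricts to units where N_3's equation naturally yields 0: N_1 ∈ {-2, 0}. In that subpopulation N_4 = -1, -1, mean -1.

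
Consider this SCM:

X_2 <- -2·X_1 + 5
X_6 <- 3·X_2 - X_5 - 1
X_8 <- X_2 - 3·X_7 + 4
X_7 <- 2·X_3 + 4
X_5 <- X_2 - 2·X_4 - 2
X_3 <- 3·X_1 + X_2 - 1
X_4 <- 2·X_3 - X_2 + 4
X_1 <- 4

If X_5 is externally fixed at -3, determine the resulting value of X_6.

-7

The intervention breaks the incoming arrows to X_5: X_5 <- X_2 - 2·X_4 - 2 no longer applies, and X_5 = -3.
X_2 = -2·X_1 + 5  [with X_1=4]  = -3
X_6 = 3·X_2 - X_5 - 1  [with X_2=-3, X_5=-3]  = -7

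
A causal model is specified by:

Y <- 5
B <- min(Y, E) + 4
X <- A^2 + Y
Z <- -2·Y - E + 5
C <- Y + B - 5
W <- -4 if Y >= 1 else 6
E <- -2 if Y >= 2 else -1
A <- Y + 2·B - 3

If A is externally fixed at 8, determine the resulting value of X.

The intervention breaks the incoming arrows to A: A <- Y + 2·B - 3 no longer applies, and A = 8.
X = A^2 + Y  [with A=8, Y=5]  = 69

69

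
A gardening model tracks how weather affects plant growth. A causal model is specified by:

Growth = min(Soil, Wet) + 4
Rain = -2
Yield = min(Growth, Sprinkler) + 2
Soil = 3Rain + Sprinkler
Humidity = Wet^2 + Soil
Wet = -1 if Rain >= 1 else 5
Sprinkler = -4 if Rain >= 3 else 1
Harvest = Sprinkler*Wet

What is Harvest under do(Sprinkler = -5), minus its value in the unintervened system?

do(Sprinkler=-5) replaces the equation Sprinkler = -4 if Rain >= 3 else 1 with the constant Sprinkler = -5.
Wet = -1 if Rain >= 1 else 5  [with Rain=-2]  = 5
Harvest = Sprinkler*Wet  [with Sprinkler=-5, Wet=5]  = -25
Without intervention: Sprinkler = -4 if Rain >= 3 else 1  [with Rain=-2]  = 1; Wet = -1 if Rain >= 1 else 5  [with Rain=-2]  = 5; Harvest = Sprinkler*Wet  [with Sprinkler=1, Wet=5]  = 5.
Change = -25 − 5 = -30.

-30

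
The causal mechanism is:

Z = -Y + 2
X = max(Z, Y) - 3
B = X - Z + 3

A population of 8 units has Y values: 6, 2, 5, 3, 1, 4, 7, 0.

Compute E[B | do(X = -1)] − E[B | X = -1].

do(X=-1) breaks X's dependence on Y. With X=-1 fixed, B across the units is 6, 2, 5, 3, 1, 4, 7, 0, mean 3.5.
Conditioning on X=-1 selects the 2 unit(s) with Y ∈ {2, 0}. Their B values: 2, 0. Mean = 1.
Difference = 3.5 − 1 = 2.5.

2.5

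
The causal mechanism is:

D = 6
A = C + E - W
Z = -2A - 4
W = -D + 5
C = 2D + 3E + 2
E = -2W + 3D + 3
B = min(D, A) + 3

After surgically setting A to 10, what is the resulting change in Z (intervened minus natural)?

194

Under do(A=10), the mechanism A = C + E - W is discarded; A is fixed at 10.
Z = -2A - 4  [with A=10]  = -24
Without intervention: W = -D + 5  [with D=6]  = -1; E = -2W + 3D + 3  [with W=-1, D=6]  = 23; C = 2D + 3E + 2  [with D=6, E=23]  = 83; A = C + E - W  [with C=83, E=23, W=-1]  = 107; Z = -2A - 4  [with A=107]  = -218.
Change = -24 − (-218) = 194.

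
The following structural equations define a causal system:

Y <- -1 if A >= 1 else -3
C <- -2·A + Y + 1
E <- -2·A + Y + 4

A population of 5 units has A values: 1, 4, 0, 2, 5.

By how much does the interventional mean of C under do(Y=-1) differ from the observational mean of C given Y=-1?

1.2

Every unit gets Y=-1 under the intervention. C values become -2, -8, 0, -4, -10; E[C|do(Y=-1)] = -4.8.
Observing Y=-1 restricts to units where Y's equation naturally yields -1: A ∈ {1, 4, 2, 5}. In that subpopulation C = -2, -8, -4, -10, mean -6.
Difference = -4.8 − (-6) = 1.2.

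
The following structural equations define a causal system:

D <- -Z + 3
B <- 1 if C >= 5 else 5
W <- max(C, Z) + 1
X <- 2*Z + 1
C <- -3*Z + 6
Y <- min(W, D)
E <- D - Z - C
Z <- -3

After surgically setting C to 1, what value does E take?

8

The intervention breaks the incoming arrows to C: C <- -3*Z + 6 no longer applies, and C = 1.
D = -Z + 3  [with Z=-3]  = 6
E = D - Z - C  [with D=6, Z=-3, C=1]  = 8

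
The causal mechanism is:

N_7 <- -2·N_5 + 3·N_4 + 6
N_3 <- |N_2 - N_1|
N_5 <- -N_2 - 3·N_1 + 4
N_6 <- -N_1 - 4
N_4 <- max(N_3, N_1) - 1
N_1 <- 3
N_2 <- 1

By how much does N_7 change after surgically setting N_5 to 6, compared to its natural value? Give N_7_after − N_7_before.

-24

Under do(N_5=6), the mechanism N_5 <- -N_2 - 3·N_1 + 4 is discarded; N_5 is fixed at 6.
N_3 = |N_2 - N_1|  [with N_2=1, N_1=3]  = 2
N_4 = max(N_3, N_1) - 1  [with N_3=2, N_1=3]  = 2
N_7 = -2·N_5 + 3·N_4 + 6  [with N_5=6, N_4=2]  = 0
Without intervention: N_3 = |N_2 - N_1|  [with N_2=1, N_1=3]  = 2; N_4 = max(N_3, N_1) - 1  [with N_3=2, N_1=3]  = 2; N_5 = -N_2 - 3·N_1 + 4  [with N_2=1, N_1=3]  = -6; N_7 = -2·N_5 + 3·N_4 + 6  [with N_5=-6, N_4=2]  = 24.
Change = 0 − 24 = -24.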